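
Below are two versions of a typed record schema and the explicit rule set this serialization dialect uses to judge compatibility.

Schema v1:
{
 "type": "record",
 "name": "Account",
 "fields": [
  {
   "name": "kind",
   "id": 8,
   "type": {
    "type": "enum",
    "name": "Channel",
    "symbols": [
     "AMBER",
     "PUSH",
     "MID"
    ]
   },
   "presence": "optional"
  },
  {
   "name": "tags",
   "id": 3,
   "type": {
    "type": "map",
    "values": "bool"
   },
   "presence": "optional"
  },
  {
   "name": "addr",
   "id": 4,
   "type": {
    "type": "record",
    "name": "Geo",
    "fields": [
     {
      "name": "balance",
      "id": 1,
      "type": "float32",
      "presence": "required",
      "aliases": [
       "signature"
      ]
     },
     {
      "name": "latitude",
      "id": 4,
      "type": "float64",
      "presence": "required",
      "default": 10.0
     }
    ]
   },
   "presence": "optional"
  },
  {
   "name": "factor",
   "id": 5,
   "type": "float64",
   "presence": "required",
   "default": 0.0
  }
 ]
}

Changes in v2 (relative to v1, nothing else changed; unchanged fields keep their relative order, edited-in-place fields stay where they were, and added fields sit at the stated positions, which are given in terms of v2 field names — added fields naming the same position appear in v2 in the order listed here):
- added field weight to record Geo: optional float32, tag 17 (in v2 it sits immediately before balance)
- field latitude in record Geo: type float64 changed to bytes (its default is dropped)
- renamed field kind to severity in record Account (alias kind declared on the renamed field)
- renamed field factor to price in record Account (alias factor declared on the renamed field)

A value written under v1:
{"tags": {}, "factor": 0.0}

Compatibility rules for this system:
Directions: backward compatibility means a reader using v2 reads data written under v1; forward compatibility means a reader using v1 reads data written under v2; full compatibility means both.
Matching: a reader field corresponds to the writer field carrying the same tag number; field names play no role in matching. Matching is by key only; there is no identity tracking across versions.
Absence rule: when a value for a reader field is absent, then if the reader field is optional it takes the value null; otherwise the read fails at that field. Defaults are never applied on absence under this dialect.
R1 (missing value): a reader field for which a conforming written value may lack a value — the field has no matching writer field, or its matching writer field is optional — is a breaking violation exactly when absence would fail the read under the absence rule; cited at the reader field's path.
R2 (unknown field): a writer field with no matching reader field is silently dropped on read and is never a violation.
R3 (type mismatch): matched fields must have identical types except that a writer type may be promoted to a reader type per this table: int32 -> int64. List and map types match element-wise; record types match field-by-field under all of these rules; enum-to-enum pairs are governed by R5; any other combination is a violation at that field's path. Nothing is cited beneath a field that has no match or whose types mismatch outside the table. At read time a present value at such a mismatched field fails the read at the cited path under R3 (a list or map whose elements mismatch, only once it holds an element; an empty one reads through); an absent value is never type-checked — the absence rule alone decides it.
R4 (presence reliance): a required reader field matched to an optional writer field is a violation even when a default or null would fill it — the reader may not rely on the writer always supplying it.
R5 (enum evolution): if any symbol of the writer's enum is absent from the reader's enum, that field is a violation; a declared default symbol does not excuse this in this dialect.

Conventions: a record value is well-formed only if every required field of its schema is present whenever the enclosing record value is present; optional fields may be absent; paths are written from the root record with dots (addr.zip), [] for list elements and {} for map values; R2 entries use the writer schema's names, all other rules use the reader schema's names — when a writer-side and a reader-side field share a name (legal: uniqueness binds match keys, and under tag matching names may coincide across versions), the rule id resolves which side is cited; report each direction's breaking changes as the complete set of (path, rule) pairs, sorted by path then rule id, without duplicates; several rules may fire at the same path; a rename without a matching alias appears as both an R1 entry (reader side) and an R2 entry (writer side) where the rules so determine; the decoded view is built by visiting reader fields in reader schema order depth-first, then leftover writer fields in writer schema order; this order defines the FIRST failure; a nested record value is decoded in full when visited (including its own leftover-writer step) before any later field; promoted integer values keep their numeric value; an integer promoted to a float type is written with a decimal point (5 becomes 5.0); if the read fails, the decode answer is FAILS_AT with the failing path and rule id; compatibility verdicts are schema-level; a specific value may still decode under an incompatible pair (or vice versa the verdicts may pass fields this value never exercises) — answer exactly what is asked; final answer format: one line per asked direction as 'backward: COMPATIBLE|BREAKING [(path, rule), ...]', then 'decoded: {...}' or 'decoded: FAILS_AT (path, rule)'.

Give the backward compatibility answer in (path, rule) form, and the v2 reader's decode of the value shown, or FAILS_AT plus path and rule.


each type pair in Account: writer, then reader
backward pass over Account, reader schema v2, writer schema v1:
  severity: paired with writer kind (Channel -> Channel; writer optional)
  tags: paired with writer tags (map<string, bool> -> map<string, bool>; writer optional)
  addr: paired with writer addr (Geo -> Geo; writer optional)
  price: paired with writer factor (float64 -> float64; writer required)
  no writer field matches reader addr.weight
  addr.balance: paired with writer addr.balance (float32 -> float32; writer required)
  addr.latitude: paired with writer addr.latitude (float64 -> bytes; writer required)
  breaking: (addr.latitude, R3)
  => backward verdict for Account: BREAKING, 1 violation(s)
decode (reader v2):
  severity := null (absent, optional -> null)
  tags := {}
  addr := null (absent, optional -> null)
  price := 0.0 (from writer factor)
  => decoded: {"severity": null, "tags": {}, "addr": null, "price": 0.0}
the other Account changes do not affect what is asked:
  added field weight to record Geo: optional float32, tag 17 (in v2 it sits immediately before balance) -> triggers nothing under Account's printed rules — same verdict

backward: BREAKING [(addr.latitude, R3)]; decoded: {"severity": null, "tags": {}, "addr": null, "price": 0.0}


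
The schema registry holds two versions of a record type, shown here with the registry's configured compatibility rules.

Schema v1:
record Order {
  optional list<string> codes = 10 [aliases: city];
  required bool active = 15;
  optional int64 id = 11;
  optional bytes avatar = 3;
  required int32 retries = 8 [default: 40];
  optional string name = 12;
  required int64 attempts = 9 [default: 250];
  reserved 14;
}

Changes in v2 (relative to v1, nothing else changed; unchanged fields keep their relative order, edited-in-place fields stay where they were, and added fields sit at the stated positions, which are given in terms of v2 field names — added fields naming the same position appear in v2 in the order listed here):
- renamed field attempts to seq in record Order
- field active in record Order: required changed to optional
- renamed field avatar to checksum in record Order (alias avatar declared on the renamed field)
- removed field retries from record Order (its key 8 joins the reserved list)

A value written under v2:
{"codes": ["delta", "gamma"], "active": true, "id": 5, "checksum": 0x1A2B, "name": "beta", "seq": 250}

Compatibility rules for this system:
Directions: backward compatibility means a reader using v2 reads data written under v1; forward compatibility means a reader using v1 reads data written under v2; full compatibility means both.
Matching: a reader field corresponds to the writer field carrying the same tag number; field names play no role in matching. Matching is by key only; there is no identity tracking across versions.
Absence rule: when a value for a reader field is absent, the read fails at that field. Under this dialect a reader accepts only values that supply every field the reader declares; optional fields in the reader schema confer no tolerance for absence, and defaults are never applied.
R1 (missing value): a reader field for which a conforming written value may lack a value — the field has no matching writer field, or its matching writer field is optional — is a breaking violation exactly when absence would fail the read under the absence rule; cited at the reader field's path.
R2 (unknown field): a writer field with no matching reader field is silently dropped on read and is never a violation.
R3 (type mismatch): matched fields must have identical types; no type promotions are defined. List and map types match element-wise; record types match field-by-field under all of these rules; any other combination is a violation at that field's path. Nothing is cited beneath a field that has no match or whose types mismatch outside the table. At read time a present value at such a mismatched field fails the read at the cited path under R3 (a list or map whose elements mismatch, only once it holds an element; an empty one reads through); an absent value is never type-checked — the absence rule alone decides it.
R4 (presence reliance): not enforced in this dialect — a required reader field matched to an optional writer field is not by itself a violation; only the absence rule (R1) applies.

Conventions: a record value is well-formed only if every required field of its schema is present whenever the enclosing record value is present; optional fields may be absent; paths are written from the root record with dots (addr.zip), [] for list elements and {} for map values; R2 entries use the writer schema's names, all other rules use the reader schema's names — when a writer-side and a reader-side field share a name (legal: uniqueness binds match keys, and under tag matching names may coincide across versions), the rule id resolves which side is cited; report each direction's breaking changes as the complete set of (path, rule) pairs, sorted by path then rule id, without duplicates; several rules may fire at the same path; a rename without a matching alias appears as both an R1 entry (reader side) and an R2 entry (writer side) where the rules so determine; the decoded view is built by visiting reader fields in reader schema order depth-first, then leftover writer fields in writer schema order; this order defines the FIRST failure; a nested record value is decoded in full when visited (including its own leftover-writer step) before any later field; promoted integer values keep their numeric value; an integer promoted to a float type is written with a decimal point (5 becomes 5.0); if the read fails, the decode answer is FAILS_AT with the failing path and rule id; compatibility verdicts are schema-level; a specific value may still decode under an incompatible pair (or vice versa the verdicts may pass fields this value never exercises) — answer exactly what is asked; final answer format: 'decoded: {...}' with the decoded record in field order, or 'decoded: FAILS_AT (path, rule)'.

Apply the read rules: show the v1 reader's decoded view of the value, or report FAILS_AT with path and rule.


decoded: FAILS_AT (retries, R1)

the writer's type comes first in each Order pair
decoding the Order value with the v1 reader:
  codes := ["delta", "gamma"]
  active := true
  id := 5
  avatar := 0x1A2B (from writer checksum)
  read fails at retries under R1 (no fill)
  => FAILS_AT (retries, R1)
remaining Order differences; none change what is asked:
  renamed field attempts to seq in record Order -> triggers nothing under the printed rules; the Order answer is the same either way
  field active in record Order: required changed to optional -> changes Order's schema-level verdicts only — the decode of this value is the same
  renamed field avatar to checksum in record Order (alias avatar declared on the renamed field) -> changes Order's schema-level verdicts only — the decode of this value is the same


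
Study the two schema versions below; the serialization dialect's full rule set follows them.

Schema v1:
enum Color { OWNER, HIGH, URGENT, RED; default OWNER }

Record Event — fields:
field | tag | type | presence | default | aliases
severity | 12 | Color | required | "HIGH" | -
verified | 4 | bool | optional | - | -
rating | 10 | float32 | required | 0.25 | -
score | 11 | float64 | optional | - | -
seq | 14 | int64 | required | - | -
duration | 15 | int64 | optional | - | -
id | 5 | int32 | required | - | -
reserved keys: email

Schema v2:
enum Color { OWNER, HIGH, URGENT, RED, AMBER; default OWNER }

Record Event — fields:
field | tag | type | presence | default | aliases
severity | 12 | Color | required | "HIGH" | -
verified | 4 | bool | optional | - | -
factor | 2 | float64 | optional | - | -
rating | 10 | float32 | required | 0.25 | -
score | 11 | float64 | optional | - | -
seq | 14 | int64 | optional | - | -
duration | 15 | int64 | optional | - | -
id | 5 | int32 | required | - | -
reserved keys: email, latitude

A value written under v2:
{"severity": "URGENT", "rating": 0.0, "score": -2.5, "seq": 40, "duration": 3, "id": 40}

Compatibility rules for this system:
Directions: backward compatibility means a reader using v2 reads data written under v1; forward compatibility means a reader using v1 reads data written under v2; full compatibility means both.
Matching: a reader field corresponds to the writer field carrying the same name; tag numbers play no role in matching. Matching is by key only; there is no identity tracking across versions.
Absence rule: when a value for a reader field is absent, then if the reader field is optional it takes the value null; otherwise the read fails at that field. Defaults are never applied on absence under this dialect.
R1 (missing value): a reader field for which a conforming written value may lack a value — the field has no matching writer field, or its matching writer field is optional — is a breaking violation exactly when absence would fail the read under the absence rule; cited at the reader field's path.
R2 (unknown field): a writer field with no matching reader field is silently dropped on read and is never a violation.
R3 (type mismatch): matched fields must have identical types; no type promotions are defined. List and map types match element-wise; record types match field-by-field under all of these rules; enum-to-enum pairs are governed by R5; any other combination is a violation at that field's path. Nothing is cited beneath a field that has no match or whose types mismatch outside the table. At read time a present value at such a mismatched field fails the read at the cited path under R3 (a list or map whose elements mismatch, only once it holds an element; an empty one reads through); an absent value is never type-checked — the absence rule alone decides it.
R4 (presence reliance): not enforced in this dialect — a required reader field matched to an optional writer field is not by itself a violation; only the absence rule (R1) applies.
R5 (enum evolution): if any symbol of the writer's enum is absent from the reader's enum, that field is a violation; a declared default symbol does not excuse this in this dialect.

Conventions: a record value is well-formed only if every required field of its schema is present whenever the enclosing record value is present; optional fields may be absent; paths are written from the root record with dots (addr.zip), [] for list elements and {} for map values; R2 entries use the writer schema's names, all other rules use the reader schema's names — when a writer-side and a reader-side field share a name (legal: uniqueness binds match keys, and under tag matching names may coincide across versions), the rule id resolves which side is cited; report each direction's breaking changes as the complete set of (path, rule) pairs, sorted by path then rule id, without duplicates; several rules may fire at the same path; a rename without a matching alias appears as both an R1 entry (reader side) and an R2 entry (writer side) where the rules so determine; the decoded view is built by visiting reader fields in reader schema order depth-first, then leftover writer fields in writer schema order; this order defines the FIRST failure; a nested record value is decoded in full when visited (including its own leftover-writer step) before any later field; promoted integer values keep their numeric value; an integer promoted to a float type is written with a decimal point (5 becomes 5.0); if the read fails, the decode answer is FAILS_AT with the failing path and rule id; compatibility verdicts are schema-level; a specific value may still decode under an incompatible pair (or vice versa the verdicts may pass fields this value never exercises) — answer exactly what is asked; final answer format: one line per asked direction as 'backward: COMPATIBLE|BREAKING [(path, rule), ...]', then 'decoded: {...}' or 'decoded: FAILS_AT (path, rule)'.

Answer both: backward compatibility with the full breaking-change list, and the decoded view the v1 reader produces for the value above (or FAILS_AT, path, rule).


backward: COMPATIBLE []; decoded: {"severity": "URGENT", "verified": null, "rating": 0.0, "score": -2.5, "seq": 40, "duration": 3, "id": 40}

arrows below run writer -> reader for Event
backward on Event — v2 reading data written by v1:
  severity <- severity (Color -> Color, writer required)
  verified <- verified (bool -> bool, writer optional)
  no writer field matches reader factor
  rating <- rating (float32 -> float32, writer required)
  score <- score (float64 -> float64, writer optional)
  seq <- seq (int64 -> int64, writer required)
  duration <- duration (int64 -> int64, writer optional)
  id <- id (int32 -> int32, writer required)
  => backward: COMPATIBLE
migrating the Event value to v1:
  severity := "URGENT"
  verified := null (absent, optional -> null)
  rating := 0.0
  score := -2.5
  seq := 40
  duration := 3
  id := 40
  => decoded: {"severity": "URGENT", "verified": null, "rating": 0.0, "score": -2.5, "seq": 40, "duration": 3, "id": 40}
remaining Event differences; none change what is asked:
  enum Color (field severity in record Event): symbol AMBER added -> its effect on Event is confined to the forward direction, not asked
  added field factor to record Event: optional float64, tag 2 (in v2 it sits immediately before rating) -> fires no rule on Event, leaving the asked answer as it is
  field seq in record Event: required changed to optional -> its effect on Event is confined to the forward direction, not asked


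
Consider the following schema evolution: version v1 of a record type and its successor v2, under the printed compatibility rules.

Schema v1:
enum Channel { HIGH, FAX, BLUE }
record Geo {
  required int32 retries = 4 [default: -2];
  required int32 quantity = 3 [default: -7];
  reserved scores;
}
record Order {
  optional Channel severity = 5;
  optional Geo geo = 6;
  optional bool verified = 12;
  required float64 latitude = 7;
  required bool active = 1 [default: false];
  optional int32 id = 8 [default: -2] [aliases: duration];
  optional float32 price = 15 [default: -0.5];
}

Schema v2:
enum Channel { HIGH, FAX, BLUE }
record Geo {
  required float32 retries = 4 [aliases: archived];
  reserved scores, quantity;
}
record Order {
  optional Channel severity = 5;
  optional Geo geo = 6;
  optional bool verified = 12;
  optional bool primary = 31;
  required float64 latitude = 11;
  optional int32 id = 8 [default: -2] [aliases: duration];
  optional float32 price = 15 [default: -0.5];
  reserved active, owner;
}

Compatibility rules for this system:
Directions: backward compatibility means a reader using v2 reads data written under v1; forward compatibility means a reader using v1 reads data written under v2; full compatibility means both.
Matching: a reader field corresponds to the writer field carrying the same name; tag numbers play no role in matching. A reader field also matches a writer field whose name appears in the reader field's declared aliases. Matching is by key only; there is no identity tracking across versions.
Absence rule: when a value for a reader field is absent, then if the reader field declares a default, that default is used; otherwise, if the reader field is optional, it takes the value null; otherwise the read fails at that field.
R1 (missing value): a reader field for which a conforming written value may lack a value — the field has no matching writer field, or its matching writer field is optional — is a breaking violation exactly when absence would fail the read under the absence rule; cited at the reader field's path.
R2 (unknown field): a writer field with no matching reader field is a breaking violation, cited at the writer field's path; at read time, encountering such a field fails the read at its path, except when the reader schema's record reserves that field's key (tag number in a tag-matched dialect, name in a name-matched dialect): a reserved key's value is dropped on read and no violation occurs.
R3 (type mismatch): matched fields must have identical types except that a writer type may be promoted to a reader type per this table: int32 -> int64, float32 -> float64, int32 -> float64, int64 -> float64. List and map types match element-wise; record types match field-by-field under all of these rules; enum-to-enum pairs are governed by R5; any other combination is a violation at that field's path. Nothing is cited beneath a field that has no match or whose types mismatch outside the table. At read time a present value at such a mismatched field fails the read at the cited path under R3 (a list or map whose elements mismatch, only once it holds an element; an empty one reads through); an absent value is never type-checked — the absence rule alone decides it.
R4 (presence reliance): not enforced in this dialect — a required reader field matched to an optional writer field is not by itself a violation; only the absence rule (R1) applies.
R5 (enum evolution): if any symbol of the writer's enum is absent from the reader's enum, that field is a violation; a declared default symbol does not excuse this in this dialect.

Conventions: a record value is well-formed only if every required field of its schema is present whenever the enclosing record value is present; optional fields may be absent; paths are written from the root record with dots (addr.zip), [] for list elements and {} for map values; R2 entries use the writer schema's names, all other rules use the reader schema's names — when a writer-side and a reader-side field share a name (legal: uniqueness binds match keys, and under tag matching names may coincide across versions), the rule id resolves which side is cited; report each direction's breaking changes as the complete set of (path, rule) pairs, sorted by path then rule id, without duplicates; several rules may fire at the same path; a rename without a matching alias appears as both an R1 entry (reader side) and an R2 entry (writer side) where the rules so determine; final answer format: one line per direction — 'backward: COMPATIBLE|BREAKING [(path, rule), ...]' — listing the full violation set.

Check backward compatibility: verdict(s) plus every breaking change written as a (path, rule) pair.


backward: BREAKING [(geo.retries, R3)]

in Order below, arrows point writer -> reader
backward analysis of Order with v2 as reader and v1 as writer:
  severity: paired with writer severity (Channel -> Channel; writer optional)
  geo: paired with writer geo (Geo -> Geo; writer optional)
  verified: paired with writer verified (bool -> bool; writer optional)
  primary: no writer-side match
  latitude: paired with writer latitude (float64 -> float64; writer required)
  id: paired with writer id (int32 -> int32; writer optional)
  price: paired with writer price (float32 -> float32; writer optional)
  leftover writer field: active
  geo.retries: paired with writer geo.retries (int32 -> float32; writer required)
  leftover writer field: geo.quantity
  violation R3 at geo.retries
  => 1 violation(s): backward is BREAKING for Order
checking off the Order differences that do not matter here:
  removed field active from record Order (its key "active" joins the reserved list) -> inert for the asked Order verdict: nothing fires
  field latitude in record Order: tag 7 changed to 11 -> inert for the asked Order verdict: nothing fires
  removed field quantity from record Geo (its key "quantity" joins the reserved list) -> inert for the asked Order verdict: nothing fires
  added field primary to record Order: optional bool, tag 31 (in v2 it sits immediately before latitude) -> matters only for Order's forward compatibility — outside the asked direction


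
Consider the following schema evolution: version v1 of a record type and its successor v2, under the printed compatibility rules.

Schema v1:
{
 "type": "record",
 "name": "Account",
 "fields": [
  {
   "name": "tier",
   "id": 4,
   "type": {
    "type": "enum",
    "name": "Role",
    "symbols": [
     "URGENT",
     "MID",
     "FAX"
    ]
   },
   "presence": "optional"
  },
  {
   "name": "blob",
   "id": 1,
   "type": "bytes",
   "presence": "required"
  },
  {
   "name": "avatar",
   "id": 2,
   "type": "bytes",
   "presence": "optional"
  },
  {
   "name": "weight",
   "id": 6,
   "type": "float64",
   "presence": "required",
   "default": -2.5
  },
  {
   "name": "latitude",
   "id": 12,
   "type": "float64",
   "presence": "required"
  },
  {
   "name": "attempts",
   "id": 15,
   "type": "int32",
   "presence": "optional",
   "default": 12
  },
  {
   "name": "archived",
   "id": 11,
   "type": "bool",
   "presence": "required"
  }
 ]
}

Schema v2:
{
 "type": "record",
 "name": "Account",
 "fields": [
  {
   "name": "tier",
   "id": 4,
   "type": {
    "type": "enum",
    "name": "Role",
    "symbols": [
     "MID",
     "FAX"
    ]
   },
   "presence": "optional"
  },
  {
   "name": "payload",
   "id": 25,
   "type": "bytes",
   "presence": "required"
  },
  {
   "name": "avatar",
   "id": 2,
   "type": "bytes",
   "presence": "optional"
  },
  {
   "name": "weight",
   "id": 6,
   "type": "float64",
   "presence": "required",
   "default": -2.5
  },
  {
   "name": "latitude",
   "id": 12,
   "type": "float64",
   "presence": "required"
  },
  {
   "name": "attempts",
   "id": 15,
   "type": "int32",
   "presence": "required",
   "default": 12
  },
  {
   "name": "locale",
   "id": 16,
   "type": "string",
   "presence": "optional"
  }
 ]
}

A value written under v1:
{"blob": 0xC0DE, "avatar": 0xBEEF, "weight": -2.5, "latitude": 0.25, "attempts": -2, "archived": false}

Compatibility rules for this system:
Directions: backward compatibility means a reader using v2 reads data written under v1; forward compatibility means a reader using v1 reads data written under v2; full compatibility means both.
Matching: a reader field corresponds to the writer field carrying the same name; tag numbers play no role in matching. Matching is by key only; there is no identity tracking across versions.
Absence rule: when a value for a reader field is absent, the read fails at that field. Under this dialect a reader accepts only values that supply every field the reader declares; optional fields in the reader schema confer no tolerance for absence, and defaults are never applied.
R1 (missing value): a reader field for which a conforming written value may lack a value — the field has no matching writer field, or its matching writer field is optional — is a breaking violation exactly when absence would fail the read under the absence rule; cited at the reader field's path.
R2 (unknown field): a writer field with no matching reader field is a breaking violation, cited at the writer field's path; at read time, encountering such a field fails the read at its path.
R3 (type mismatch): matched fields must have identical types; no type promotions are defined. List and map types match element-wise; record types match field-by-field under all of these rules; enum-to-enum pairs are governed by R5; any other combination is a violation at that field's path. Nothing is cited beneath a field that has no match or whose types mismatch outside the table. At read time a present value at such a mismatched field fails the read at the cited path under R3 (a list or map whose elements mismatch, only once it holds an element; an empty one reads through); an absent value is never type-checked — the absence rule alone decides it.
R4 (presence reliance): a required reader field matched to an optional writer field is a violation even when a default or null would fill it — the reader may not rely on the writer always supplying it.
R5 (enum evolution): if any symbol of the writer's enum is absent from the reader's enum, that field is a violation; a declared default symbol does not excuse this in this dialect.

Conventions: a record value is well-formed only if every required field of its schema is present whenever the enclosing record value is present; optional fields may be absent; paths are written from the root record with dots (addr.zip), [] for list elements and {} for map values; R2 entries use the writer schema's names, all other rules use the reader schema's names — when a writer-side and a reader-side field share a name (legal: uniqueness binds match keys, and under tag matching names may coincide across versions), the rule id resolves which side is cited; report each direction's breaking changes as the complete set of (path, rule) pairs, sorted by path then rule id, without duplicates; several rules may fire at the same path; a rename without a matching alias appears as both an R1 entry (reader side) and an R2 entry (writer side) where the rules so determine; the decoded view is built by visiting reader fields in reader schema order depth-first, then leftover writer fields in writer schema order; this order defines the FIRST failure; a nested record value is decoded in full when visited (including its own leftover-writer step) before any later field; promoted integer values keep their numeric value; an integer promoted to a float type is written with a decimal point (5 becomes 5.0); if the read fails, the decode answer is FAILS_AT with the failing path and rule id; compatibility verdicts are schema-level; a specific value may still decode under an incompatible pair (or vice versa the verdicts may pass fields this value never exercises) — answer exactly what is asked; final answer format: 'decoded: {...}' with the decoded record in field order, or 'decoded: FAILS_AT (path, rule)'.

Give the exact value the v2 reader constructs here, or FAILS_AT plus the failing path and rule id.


decoded: FAILS_AT (tier, R1)

in Account below, arrows point writer -> reader
decode (reader v2):
  read fails at tier under R1 (no fill)
  => FAILS_AT (tier, R1)
the other Account changes do not affect what is asked:
  added field locale to record Account: optional string, tag 16 (in v2 it sits last) -> a verdict-level change on Account — the shown value reads the same
  field attempts in record Account: optional changed to required -> a verdict-level change on Account — the shown value reads the same
  removed field archived from record Account -> a verdict-level change on Account — the shown value reads the same
  added field payload to record Account: required bytes, tag 25 (in v2 it sits immediately before avatar) -> a verdict-level change on Account — the shown value reads the same
  removed field blob from record Account -> a verdict-level change on Account — the shown value reads the same


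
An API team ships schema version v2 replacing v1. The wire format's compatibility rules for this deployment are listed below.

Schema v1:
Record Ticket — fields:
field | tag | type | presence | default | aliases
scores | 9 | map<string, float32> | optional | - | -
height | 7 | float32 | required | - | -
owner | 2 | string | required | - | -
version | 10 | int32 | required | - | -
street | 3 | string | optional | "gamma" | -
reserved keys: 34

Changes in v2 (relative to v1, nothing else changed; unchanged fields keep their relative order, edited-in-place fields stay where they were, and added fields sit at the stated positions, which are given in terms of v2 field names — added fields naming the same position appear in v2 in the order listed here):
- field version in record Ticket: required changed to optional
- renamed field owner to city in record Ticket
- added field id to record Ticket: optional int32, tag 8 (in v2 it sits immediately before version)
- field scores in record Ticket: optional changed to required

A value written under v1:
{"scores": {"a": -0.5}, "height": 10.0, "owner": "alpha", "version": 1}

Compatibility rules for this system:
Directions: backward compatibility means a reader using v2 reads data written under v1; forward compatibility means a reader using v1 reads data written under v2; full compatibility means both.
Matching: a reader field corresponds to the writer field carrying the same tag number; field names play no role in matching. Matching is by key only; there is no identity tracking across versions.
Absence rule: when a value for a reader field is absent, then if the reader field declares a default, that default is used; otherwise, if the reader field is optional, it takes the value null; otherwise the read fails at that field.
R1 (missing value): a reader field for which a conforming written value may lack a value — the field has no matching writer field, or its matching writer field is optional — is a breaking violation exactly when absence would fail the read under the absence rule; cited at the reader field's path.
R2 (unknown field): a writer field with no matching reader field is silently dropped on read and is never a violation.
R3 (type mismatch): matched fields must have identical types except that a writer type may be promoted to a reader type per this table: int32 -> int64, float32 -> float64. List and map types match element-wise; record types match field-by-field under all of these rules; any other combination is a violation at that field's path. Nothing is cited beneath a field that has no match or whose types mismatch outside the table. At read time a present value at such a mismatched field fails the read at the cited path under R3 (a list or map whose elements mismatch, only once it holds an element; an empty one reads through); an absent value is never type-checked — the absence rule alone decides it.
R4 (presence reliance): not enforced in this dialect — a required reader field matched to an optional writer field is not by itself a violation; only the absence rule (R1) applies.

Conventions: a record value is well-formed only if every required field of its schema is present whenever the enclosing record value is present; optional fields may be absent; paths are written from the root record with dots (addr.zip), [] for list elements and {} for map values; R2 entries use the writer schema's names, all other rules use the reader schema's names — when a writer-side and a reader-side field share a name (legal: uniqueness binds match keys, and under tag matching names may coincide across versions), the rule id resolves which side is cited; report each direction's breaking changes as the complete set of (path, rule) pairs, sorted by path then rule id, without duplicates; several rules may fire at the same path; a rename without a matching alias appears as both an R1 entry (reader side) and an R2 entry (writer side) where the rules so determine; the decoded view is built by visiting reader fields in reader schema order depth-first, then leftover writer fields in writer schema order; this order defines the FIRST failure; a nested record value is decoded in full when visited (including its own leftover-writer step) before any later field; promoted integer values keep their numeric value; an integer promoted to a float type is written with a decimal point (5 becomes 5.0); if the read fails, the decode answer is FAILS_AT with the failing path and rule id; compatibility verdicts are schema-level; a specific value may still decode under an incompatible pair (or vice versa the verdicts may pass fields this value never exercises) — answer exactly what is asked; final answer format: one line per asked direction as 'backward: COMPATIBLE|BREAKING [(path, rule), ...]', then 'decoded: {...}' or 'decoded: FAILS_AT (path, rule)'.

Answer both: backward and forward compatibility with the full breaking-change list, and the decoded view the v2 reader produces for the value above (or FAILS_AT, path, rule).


each type pair in Ticket: writer, then reader
backward for Ticket (reader v2, writer v1):
  scores <- scores (map<string, float32> -> map<string, float32>, writer optional)
  height <- height (float32 -> float32, writer required)
  city <- owner (string -> string, writer required)
  id: no writer match
  version <- version (int32 -> int32, writer required)
  street <- street (string -> string, writer optional)
  rule R1 violated at scores
  => backward verdict for Ticket: BREAKING, 1 violation(s)
forward for Ticket (reader v1, writer v2):
  scores <- scores (map<string, float32> -> map<string, float32>, writer required)
  height <- height (float32 -> float32, writer required)
  owner <- city (string -> string, writer required)
  version <- version (int32 -> int32, writer optional)
  street <- street (string -> string, writer optional)
  id (writer side), unknown to reader
  rule R1 violated at version
  => forward verdict for Ticket: BREAKING, 1 violation(s)
migrating the Ticket value to v2:
  scores := {"a": -0.5}
  height := 10.0
  city := "alpha" (from writer owner)
  id := null (not supplied -> null)
  version := 1
  street := "gamma" (no value, default fills)
  => decoded: {"scores": {"a": -0.5}, "height": 10.0, "city": "alpha", "id": null, "version": 1, "street": "gamma"}

backward: BREAKING [(scores, R1)]; forward: BREAKING [(version, R1)]; decoded: {"scores": {"a": -0.5}, "height": 10.0, "city": "alpha", "id": null, "version": 1, "street": "gamma"}


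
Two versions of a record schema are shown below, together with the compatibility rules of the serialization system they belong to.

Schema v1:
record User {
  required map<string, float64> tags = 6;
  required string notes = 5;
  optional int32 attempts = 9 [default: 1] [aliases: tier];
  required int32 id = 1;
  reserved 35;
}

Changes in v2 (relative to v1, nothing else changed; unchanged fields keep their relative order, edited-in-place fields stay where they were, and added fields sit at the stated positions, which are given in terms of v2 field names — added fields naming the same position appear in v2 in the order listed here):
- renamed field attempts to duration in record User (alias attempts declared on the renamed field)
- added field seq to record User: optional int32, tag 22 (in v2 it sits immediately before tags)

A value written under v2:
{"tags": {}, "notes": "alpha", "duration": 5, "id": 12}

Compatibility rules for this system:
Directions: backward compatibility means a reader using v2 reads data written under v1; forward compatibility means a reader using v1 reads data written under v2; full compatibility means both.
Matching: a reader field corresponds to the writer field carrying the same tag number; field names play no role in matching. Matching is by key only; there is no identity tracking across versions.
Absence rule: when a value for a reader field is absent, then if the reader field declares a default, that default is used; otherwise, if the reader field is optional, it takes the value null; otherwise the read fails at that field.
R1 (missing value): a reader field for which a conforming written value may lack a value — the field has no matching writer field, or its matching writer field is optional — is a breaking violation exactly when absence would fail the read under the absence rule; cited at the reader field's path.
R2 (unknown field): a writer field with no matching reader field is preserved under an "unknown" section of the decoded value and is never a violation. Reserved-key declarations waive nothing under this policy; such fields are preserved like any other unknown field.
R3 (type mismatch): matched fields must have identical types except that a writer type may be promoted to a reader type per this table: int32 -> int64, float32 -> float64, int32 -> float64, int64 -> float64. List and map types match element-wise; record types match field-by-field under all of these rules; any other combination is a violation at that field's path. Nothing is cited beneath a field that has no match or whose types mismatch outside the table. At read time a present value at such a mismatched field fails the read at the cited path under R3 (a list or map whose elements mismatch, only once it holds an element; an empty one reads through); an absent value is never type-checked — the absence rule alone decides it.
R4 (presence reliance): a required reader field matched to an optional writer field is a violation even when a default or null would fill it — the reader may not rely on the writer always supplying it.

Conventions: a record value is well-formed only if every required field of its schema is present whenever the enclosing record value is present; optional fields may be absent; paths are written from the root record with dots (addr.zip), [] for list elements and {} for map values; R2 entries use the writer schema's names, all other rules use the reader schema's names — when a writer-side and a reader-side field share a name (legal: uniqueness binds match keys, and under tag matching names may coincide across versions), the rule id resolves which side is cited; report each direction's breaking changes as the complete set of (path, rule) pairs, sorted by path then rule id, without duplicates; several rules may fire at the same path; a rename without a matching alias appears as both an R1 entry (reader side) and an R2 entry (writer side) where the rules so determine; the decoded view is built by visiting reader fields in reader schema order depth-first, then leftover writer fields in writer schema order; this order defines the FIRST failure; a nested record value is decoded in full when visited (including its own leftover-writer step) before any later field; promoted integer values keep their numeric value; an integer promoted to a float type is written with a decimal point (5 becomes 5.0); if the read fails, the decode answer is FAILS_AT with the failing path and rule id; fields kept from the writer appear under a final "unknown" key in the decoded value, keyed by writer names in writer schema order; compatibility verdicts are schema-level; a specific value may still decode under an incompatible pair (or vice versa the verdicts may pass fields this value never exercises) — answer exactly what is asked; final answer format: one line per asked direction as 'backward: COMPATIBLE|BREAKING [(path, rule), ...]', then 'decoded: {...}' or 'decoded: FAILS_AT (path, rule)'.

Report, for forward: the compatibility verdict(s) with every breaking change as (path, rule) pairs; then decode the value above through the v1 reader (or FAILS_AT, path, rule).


forward: COMPATIBLE []; decoded: {"tags": {}, "notes": "alpha", "attempts": 5, "id": 12}

in User below, arrows point writer -> reader
checking forward for User: reader v1 against writer v2:
  tags: paired with writer tags (map<string, float64> -> map<string, float64>; writer required)
  notes: paired with writer notes (string -> string; writer required)
  attempts: paired with writer duration (int32 -> int32; writer optional)
  id: paired with writer id (int32 -> int32; writer required)
  seq (writer side), unknown to reader
  nothing fires on User: forward is COMPATIBLE
decode walk for User under reader schema v1:
  tags := {}
  notes := "alpha"
  attempts := 5 (from writer duration)
  id := 12
  => decoded: {"tags": {}, "notes": "alpha", "attempts": 5, "id": 12}
diffs on User not affecting the asked answer:
  renamed field attempts to duration in record User (alias attempts declared on the renamed field) -> triggers nothing under User's printed rules — same verdict
  added field seq to record User: optional int32, tag 22 (in v2 it sits immediately before tags) -> triggers nothing under User's printed rules — same verdict
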